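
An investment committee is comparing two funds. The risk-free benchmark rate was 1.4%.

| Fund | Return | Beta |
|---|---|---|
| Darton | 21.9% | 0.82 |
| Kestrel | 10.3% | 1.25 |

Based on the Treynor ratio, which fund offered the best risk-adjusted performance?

Darton

Darton: Treynor = (21.9% − 1.4%) / 0.82 = 25.000
Kestrel: Treynor = (10.3% − 1.4%) / 1.25 = 7.120
Highest: Darton (25.000).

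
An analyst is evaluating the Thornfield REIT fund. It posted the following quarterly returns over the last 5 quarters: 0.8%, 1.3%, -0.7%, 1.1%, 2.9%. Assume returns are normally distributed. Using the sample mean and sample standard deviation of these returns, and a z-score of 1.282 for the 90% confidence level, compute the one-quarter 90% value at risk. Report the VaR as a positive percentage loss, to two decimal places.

0.57

Mean return μ = 5.40 / 5 = 1.0800%
Σ(r − μ)² = 6.6080; sample σ = √(6.6080/4) = 1.2853%
VaR = −(μ − z·σ) = −(1.0800 − 1.282 × 1.2853) = −(-0.5678) = 0.5678%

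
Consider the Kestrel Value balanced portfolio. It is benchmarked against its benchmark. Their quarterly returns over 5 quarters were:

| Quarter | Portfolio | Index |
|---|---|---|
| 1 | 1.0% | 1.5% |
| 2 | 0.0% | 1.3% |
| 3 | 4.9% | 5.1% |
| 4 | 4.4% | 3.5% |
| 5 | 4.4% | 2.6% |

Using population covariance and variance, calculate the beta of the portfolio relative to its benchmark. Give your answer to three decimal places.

1.247

r̄p = 2.9400%,  r̄m = 2.8000%
Cov = Σ(rp − r̄p)(rm − r̄m) / 5 = 2.4340
Var(rm) = Σ(rm − r̄m)² / 5 = 1.9520
β = Cov / Var = 2.4340 / 1.9520 = 1.2469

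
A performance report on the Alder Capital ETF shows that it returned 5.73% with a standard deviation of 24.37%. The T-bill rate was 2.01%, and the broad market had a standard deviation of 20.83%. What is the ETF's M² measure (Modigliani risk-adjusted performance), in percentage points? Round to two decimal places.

Sharpe = (Rp − Rf) / σp = (5.73% − 2.01%) / 24.37% = 0.1526
M² = Rf + Sharpe × σm = 2.01% + 0.1526 × 20.83% = 5.1887%

5.19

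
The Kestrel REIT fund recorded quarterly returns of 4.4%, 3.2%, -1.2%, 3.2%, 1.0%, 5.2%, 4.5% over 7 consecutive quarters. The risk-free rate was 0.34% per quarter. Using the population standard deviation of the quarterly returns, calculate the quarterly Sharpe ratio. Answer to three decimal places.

Mean return r̄ = 20.30 / 7 = 2.9000%
Population σ = √[Σ(r − r̄)² / 7] = √[30.7000 / 7] = √4.3857 = 2.0942%
Sharpe = (r̄ − rf) / σ = (2.9000 − 0.34) / 2.0942 = 2.5600 / 2.0942 = 1.2224

1.222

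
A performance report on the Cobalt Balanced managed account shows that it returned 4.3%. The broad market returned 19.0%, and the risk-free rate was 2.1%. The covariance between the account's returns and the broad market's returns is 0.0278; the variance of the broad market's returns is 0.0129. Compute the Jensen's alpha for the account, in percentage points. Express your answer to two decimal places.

β = Cov / Var = 0.0278 / 0.0129 = 2.1550
E[R] = Rf + β(Rm − Rf) = 2.1% + 2.1550 × (19.0% − 2.1%) = 38.5195%
α = Rp − E[R] = 4.3% − 38.5195% = -34.2195

-34.22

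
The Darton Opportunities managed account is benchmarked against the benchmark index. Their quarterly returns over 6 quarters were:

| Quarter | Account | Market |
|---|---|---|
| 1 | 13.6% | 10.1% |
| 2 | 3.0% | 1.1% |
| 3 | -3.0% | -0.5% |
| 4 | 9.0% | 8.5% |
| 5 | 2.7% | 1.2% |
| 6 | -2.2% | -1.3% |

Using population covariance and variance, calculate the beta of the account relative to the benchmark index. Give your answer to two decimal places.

r̄p = 3.8500%,  r̄m = 3.1833%
Cov = Σ(rp − r̄p)(rm − r̄m) / 6 = 25.2042
Var(rm) = Σ(rm − r̄m)² / 6 = 19.6747
β = Cov / Var = 25.2042 / 19.6747 = 1.2810

1.28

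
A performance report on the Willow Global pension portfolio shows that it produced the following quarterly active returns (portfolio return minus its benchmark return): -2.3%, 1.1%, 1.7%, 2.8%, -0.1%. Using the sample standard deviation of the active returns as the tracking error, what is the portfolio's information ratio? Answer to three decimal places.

μ = (-2.3 + 1.1 + 1.7 + 2.8 − 0.1) / 5 = 0.6400%
Sample std dev = √[15.1920 / 4] = 1.9488%
IR = μ / tracking error = 0.6400 / 1.9488 = 0.3284

0.328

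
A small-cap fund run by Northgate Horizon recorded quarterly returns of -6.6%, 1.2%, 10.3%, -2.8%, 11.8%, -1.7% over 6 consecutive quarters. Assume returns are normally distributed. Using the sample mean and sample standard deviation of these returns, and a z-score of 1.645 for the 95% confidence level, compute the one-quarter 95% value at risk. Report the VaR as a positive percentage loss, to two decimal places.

r̄ = (-6.6 + 1.2 + 10.3 − 2.8 + 11.8 − 1.7) / 6 = 2.0333%
Σ(r − r̄)² = (-6.6 − 2.0333)² + (1.2 − 2.0333)² + (10.3 − 2.0333)² + … = 276.2533
sample σ = √(276.2533 / 5) = √55.2507 = 7.4331%
VaR = −(r̄ − z·σ) = −(2.0333 − 1.645 × 7.4331) = −(-10.1941) = 10.1941%

10.19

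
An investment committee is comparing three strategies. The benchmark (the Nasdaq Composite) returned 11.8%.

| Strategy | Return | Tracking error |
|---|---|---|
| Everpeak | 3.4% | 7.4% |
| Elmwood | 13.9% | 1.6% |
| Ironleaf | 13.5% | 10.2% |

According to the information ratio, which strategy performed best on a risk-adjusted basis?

Elmwood

Everpeak: IR = (3.4% − 11.8%) / 7.4% = -1.135
Elmwood: IR = (13.9% − 11.8%) / 1.6% = 1.313
Ironleaf: IR = (13.5% − 11.8%) / 10.2% = 0.167
Highest: Elmwood (1.313).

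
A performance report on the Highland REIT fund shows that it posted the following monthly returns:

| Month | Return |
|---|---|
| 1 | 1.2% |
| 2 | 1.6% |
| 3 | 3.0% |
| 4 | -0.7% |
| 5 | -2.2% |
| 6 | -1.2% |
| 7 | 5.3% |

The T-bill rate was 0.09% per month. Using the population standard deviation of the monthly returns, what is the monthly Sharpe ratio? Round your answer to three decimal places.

μ = (1.2 + 1.6 + 3 − 0.7 − 2.2 − 1.2 + 5.3) / 7 = 7.00 / 7 = 1.0000%
Population std dev = √[40.8600 / 7] = 2.4160%
Sharpe = (μ − rf) / σ = (1.0000 − 0.09) / 2.4160 = 0.9100 / 2.4160 = 0.3767

0.377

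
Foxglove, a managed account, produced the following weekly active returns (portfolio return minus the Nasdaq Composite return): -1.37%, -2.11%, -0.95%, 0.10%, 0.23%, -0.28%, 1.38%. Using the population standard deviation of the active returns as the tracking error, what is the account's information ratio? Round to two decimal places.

r̄ = (-1.37 − 2.11 − 0.95 + 0.1 + 0.23 − 0.28 + 1.38) / 7 = -0.4286%
Σ(r − r̄)² = 7.9915; population σ = √(7.9915/7) = 1.0685%
IR = r̄ / tracking error = -0.4286 / 1.0685 = -0.4011

-0.40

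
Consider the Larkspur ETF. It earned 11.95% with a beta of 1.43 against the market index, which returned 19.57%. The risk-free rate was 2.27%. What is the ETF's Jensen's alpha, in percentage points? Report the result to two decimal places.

-15.06

CAPM expected return = Rf + β(Rm − Rf) = 2.27% + 1.43 × (19.57% − 2.27%) = 2.27 + 1.43 × 17.30 = 27.0090%
Jensen's α = Rp − E[R] = 11.95% − 27.0090% = -15.0590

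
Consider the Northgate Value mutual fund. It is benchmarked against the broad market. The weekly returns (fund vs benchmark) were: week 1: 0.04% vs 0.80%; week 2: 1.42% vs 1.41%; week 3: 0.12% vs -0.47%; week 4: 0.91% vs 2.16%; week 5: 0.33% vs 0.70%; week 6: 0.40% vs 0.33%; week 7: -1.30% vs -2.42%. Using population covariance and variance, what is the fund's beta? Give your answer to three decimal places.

r̄p = 0.2743%,  r̄m = 0.3586%
Cov = Σ(rp − r̄p)(rm − r̄m) / 7 = 0.9663
Var(rm) = Σ(rm − r̄m)² / 7 = 1.8671
β = Cov / Var = 0.9663 / 1.8671 = 0.5175

0.518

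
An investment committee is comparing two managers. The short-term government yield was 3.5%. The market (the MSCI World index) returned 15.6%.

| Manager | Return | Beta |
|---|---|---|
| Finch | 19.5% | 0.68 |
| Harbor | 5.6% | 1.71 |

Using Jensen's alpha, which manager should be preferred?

Finch

Finch: α = 19.5% − [3.5% + 0.68 × (15.6% − 3.5%)] = 7.772
Harbor: α = 5.6% − [3.5% + 1.71 × (15.6% − 3.5%)] = -18.591
Highest: Finch (7.772).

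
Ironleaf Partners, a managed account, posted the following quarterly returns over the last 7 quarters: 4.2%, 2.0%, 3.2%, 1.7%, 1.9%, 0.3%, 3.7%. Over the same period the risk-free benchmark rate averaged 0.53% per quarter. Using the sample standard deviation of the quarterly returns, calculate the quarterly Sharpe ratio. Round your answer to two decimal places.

r̄ = (4.2 + 2 + 3.2 + 1.7 + 1.9 + 0.3 + 3.7) / 7 = 17.00 / 7 = 2.4286%
Σ(r − r̄)² = 10.8743; sample σ = √(10.8743/6) = 1.3462%
Sharpe = (r̄ − rf) / σ = (2.4286 − 0.53) / 1.3462 = 1.8986 / 1.3462 = 1.4103

1.41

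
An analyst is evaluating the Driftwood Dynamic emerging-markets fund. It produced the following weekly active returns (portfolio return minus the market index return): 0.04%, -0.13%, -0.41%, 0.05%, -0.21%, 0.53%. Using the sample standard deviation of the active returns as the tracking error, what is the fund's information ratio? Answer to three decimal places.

-0.068

Mean return r̄ = -0.130 / 6 = -0.0217%
Σ(r − r̄)² = (0.04 − (-0.0217))² + (-0.13 − (-0.0217))² + … = 0.5113
σ = √[0.5113 / 5] = 0.3198%
IR = r̄ / tracking error = -0.0217 / 0.3198 = -0.0679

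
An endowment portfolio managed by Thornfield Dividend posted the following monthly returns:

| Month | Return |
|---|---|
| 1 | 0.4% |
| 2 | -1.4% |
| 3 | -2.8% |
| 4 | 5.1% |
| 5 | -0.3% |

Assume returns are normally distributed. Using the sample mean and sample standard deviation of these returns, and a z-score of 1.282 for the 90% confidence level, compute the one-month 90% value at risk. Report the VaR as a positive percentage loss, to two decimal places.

r̄ = (0.4 − 1.4 − 2.8 + 5.1 − 0.3) / 5 = 1.00 / 5 = 0.2000%
Sample σ = √[Σ(r − r̄)² / 4] = √[35.8600 / 4] = √8.9650 = 2.9942%
VaR = −(r̄ − z·σ) = −(0.2000 − 1.282 × 2.9942) = −(-3.6386) = 3.6386%

3.64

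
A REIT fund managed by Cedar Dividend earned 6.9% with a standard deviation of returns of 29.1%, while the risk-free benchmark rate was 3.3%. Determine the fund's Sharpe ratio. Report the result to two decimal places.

0.12

Sharpe = (Rp − Rf) / σp = (6.9% − 3.3%) / 29.1% = 3.60% / 29.1% = 0.1237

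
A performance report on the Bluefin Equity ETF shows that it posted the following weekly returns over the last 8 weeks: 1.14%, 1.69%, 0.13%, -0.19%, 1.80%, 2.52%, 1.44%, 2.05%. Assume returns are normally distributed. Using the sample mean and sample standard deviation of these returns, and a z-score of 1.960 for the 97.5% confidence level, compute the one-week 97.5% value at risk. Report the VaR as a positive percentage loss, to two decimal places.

μ = (1.14 + 1.69 + 0.13 − 0.19 + 1.8 + 2.52 + 1.44 + 2.05) / 8 = 10.580 / 8 = 1.3225%
Σ(r − μ)² = 6.0832; sample σ = √(6.0832/7) = 0.9322%
VaR = −(μ − z·σ) = −(1.3225 − 1.960 × 0.9322) = −(-0.5046) = 0.5046%

0.50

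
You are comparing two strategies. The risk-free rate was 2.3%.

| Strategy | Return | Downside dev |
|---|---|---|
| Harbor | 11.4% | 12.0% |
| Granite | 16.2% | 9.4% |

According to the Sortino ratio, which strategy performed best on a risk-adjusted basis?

Harbor: Sortino ratio = (11.4% − 2.3%) / 12.0% = 0.758
Granite: Sortino ratio = (16.2% − 2.3%) / 9.4% = 1.479
Highest: Granite (1.479).

Granite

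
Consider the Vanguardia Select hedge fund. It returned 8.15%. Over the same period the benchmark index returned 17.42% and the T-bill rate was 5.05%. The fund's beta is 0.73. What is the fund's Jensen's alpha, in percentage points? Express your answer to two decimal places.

CAPM expected return = Rf + β(Rm − Rf) = 5.05% + 0.73 × (17.42% − 5.05%) = 5.05 + 0.73 × 12.37 = 14.0801%
Jensen's α = Rp − E[R] = 8.15% − 14.0801% = -5.9301

-5.93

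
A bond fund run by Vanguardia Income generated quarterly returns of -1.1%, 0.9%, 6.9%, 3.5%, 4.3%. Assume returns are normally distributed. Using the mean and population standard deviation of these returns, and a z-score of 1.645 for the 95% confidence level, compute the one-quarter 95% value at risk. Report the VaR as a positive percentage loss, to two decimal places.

μ = (-1.1 + 0.9 + 6.9 + 3.5 + 4.3) / 5 = 2.9000%
Population std dev = √[38.3200 / 5] = 2.7684%
VaR = −(μ − z·σ) = −(2.9000 − 1.645 × 2.7684) = −(-1.6540) = 1.6540%

1.65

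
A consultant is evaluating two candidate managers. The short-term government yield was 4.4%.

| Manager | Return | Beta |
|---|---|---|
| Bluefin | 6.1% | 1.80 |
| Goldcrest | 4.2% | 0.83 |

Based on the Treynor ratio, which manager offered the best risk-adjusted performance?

Bluefin: Treynor = (6.1% − 4.4%) / 1.80 = 0.944
Goldcrest: Treynor = (4.2% − 4.4%) / 0.83 = -0.241
Highest: Bluefin (0.944).

Bluefin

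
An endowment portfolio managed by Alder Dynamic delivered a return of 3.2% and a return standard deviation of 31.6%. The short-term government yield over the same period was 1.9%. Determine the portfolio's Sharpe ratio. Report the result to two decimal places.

Sharpe = (Rp − Rf) / σp = (3.2% − 1.9%) / 31.6% = 1.30% / 31.6% = 0.0411

0.04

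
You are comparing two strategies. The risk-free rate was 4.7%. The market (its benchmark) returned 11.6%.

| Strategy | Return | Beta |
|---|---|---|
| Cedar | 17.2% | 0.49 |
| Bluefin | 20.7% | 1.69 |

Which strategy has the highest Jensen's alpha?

Cedar

Cedar: α = 17.2% − [4.7% + 0.49 × (11.6% − 4.7%)] = 9.119
Bluefin: α = 20.7% − [4.7% + 1.69 × (11.6% − 4.7%)] = 4.339
Highest: Cedar (9.119).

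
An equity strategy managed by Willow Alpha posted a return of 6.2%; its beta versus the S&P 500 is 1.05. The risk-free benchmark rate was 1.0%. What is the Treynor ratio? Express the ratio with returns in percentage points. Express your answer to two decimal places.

4.95

Treynor = (Rp − Rf) / β = (6.2% − 1.0%) / 1.05 = 5.20 / 1.05 = 4.9524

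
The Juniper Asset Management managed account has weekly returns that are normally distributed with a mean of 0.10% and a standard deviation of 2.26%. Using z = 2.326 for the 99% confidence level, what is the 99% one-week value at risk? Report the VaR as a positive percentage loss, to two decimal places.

VaR (as % loss) = −(μ − z·σ) = −(0.10% − 2.326 × 2.26%) = −(-5.15676%) = 5.15676%

5.16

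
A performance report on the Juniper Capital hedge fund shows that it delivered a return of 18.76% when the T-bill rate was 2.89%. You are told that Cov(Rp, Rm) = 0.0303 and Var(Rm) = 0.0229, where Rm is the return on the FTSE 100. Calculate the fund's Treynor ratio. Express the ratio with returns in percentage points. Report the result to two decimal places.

β = Cov / Var = 0.0303 / 0.0229 = 1.3231
Treynor = (Rp − Rf) / β = (18.76% − 2.89%) / 1.3231 = 15.87 / 1.3231 = 11.9946

11.99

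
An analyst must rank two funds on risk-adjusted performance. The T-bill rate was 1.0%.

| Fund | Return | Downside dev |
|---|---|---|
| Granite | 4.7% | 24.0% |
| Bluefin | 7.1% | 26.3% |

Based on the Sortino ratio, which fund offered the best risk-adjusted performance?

Granite: Sortino ratio = (4.7% − 1.0%) / 24.0% = 0.154
Bluefin: Sortino ratio = (7.1% − 1.0%) / 26.3% = 0.232
Highest: Bluefin (0.232).

Bluefin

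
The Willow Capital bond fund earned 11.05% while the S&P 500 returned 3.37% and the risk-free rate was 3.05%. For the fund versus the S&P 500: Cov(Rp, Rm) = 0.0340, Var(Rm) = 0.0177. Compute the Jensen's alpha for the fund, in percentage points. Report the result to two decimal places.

β = Cov / Var = 0.0340 / 0.0177 = 1.9209
E[R] = Rf + β(Rm − Rf) = 3.05% + 1.9209 × (3.37% − 3.05%) = 3.6647%
α = Rp − E[R] = 11.05% − 3.6647% = 7.3853

7.39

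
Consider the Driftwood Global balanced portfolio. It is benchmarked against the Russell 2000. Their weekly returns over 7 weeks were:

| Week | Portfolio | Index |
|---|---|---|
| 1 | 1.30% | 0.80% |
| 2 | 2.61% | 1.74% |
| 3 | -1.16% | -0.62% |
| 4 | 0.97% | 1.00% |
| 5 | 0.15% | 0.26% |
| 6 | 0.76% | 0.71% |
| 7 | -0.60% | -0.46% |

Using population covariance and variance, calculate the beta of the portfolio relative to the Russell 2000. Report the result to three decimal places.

1.480

r̄p = 0.5757%,  r̄m = 0.4900%
Cov = Σ(rp − r̄p)(rm − r̄m) / 7 = 0.8786
Var(rm) = Σ(rm − r̄m)² / 7 = 0.5935
β = Cov / Var = 0.8786 / 0.5935 = 1.4804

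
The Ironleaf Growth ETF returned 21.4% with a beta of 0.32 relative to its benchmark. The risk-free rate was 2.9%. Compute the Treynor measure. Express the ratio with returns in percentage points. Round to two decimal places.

Treynor = (Rp − Rf) / β = (21.4% − 2.9%) / 0.32 = 18.50 / 0.32 = 57.8125

57.81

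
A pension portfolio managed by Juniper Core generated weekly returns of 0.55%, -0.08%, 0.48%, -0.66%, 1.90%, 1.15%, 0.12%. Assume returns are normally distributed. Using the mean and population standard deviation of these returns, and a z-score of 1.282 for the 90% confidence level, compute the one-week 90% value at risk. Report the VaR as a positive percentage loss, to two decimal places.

r̄ = (0.55 − 0.08 + 0.48 − 0.66 + 1.9 + 1.15 + 0.12) / 7 = 0.4943%
Σ(r − r̄)² = 4.2116; population σ = √(4.2116/7) = 0.7757%
VaR = −(r̄ − z·σ) = −(0.4943 − 1.282 × 0.7757) = −(-0.5001) = 0.5001%

0.50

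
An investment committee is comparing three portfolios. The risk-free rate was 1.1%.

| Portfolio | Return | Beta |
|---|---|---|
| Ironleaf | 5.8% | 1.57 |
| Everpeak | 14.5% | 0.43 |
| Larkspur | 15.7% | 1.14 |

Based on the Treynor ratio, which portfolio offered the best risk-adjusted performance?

Ironleaf: Treynor = (5.8% − 1.1%) / 1.57 = 2.994
Everpeak: Treynor = (14.5% − 1.1%) / 0.43 = 31.163
Larkspur: Treynor = (15.7% − 1.1%) / 1.14 = 12.807
Highest: Everpeak (31.163).

Everpeak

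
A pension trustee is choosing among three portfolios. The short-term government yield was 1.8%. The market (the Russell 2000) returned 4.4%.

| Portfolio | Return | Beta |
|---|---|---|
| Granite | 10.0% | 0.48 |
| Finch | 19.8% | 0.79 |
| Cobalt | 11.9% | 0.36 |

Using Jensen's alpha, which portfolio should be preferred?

Granite: α = 10.0% − [1.8% + 0.48 × (4.4% − 1.8%)] = 6.952
Finch: α = 19.8% − [1.8% + 0.79 × (4.4% − 1.8%)] = 15.946
Cobalt: α = 11.9% − [1.8% + 0.36 × (4.4% − 1.8%)] = 9.164
Highest: Finch (15.946).

Finch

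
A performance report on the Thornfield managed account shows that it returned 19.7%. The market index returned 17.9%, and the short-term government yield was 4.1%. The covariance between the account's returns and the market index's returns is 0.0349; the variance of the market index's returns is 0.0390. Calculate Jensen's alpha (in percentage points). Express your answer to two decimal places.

β = Cov / Var = 0.0349 / 0.0390 = 0.8949
E[R] = Rf + β(Rm − Rf) = 4.1% + 0.8949 × (17.9% − 4.1%) = 16.4496%
α = Rp − E[R] = 19.7% − 16.4496% = 3.2504

3.25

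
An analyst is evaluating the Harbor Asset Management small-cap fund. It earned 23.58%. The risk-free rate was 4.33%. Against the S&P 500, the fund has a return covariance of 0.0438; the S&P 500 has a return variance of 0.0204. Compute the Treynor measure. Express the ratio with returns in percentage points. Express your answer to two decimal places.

8.97

β = Cov / Var = 0.0438 / 0.0204 = 2.1471
Treynor = (Rp − Rf) / β = (23.58% − 4.33%) / 2.1471 = 19.25 / 2.1471 = 8.9656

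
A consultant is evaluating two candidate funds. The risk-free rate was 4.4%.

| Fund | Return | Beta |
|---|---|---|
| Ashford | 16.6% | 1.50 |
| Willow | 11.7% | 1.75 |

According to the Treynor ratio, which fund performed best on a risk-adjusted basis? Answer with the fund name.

Ashford

Ashford: Treynor = (16.6% − 4.4%) / 1.50 = 8.133
Willow: Treynor = (11.7% − 4.4%) / 1.75 = 4.171
Highest: Ashford (8.133).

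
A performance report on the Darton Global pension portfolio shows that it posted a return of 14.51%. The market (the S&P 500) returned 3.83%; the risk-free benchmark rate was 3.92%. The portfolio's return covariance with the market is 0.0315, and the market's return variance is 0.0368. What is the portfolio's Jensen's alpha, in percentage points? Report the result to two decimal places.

β = Cov / Var = 0.0315 / 0.0368 = 0.8560
E[R] = Rf + β(Rm − Rf) = 3.92% + 0.8560 × (3.83% − 3.92%) = 3.8430%
α = Rp − E[R] = 14.51% − 3.8430% = 10.6670

10.67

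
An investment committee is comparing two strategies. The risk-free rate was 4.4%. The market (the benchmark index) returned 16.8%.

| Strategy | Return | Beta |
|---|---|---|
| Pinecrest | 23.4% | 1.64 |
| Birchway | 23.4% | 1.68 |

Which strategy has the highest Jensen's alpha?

Pinecrest: α = 23.4% − [4.4% + 1.64 × (16.8% − 4.4%)] = -1.336
Birchway: α = 23.4% − [4.4% + 1.68 × (16.8% − 4.4%)] = -1.832
Highest: Pinecrest (-1.336).

Pinecrest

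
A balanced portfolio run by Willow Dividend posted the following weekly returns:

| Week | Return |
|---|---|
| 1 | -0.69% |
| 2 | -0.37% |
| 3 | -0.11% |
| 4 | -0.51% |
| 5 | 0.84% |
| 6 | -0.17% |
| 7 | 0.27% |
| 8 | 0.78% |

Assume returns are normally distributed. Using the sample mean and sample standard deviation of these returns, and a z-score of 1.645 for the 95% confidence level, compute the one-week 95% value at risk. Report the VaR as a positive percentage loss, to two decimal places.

0.94

Mean return μ = 0.040 / 8 = 0.0050%
Sample std dev = √[2.3008 / 7] = 0.5733%
VaR = −(μ − z·σ) = −(0.0050 − 1.645 × 0.5733) = −(-0.9381) = 0.9381%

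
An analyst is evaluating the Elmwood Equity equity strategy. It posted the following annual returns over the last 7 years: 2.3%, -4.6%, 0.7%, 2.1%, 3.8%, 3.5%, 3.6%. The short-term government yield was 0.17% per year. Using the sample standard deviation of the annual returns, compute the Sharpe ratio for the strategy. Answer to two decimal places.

Mean return r̄ = 11.40 / 7 = 1.6286%
Σ(r − r̄)² = (2.3 − 1.6286)² + (-4.6 − 1.6286)² + … = 52.4343
σ = √[52.4343 / 6] = 2.9562%
Sharpe = (r̄ − rf) / σ = (1.6286 − 0.17) / 2.9562 = 1.4586 / 2.9562 = 0.4934

0.49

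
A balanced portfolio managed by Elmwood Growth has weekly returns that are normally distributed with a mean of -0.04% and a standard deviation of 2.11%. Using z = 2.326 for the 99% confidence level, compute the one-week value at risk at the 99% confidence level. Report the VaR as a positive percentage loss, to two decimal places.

VaR (as % loss) = −(μ − z·σ) = −(-0.04% − 2.326 × 2.11%) = −(-4.94786%) = 4.94786%

4.95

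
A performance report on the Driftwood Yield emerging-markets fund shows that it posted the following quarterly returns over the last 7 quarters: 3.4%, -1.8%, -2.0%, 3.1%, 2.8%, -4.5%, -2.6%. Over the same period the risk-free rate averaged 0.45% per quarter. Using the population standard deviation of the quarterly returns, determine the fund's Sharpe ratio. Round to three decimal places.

-0.226

r̄ = (3.4 − 1.8 − 2 + 3.1 + 2.8 − 4.5 − 2.6) / 7 = -0.2286%
Σ(r − r̄)² = (3.4 − (-0.2286))² + (-1.8 − (-0.2286))² + (-2 − (-0.2286))² + … = 62.8943
population σ = √(62.8943 / 7) = √8.9849 = 2.9975%
Sharpe = (r̄ − rf) / σ = (-0.2286 − 0.45) / 2.9975 = -0.6786 / 2.9975 = -0.2264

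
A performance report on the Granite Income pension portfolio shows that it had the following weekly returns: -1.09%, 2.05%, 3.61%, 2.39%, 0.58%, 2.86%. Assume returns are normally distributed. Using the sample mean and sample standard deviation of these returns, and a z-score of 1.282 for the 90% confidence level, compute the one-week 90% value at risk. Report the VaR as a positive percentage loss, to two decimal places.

0.46

r̄ = (-1.09 + 2.05 + 3.61 + 2.39 + 0.58 + 2.86) / 6 = 1.7333%
Σ(r − r̄)² = (-1.09 − 1.7333)² + (2.05 − 1.7333)² + … = 14.6241
sample σ = √(14.6241 / 5) = √2.9248 = 1.7102%
VaR = −(r̄ − z·σ) = −(1.7333 − 1.282 × 1.7102) = −(-0.4592) = 0.4592%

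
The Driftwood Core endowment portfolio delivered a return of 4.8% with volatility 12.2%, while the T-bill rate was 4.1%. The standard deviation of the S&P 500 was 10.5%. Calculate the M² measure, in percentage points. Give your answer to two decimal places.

4.70

Sharpe = (Rp − Rf) / σp = (4.8% − 4.1%) / 12.2% = 0.0574
M² = Rf + Sharpe × σm = 4.1% + 0.0574 × 10.5% = 4.7027%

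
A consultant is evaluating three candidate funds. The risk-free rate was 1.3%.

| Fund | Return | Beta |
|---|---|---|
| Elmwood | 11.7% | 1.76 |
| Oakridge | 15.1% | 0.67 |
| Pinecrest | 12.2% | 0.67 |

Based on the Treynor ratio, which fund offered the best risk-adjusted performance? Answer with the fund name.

Elmwood: Treynor = (11.7% − 1.3%) / 1.76 = 5.909
Oakridge: Treynor = (15.1% − 1.3%) / 0.67 = 20.597
Pinecrest: Treynor = (12.2% − 1.3%) / 0.67 = 16.269
Highest: Oakridge (20.597).

Oakridge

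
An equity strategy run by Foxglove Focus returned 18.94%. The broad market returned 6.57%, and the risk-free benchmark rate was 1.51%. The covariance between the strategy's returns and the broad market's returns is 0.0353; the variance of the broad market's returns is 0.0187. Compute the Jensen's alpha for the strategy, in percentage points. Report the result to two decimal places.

7.88

β = Cov / Var = 0.0353 / 0.0187 = 1.8877
E[R] = Rf + β(Rm − Rf) = 1.51% + 1.8877 × (6.57% − 1.51%) = 11.0618%
α = Rp − E[R] = 18.94% − 11.0618% = 7.8782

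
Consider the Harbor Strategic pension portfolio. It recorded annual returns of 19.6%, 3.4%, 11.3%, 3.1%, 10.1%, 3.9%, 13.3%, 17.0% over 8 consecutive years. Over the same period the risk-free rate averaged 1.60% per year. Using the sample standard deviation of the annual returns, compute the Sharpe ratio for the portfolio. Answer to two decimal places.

Mean return r̄ = 81.70 / 8 = 10.2125%
Σ(r − r̄)² = (19.6 − 10.2125)² + (3.4 − 10.2125)² + … = 281.7688
σ = √[281.7688 / 7] = 6.3445%
Sharpe = (r̄ − rf) / σ = (10.2125 − 1.6) / 6.3445 = 8.6125 / 6.3445 = 1.3575

1.36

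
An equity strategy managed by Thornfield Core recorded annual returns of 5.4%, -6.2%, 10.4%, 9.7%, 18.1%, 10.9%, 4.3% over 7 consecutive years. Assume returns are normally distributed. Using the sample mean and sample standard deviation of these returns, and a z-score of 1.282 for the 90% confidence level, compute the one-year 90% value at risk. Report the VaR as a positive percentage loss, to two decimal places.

2.13

μ = (5.4 − 6.2 + 10.4 + 9.7 + 18.1 + 10.9 + 4.3) / 7 = 7.5143%
Σ(r − μ)² = (5.4 − 7.5143)² + (-6.2 − 7.5143)² + … = 339.5086
σ = √[339.5086 / 6] = 7.5223%
VaR = −(μ − z·σ) = −(7.5143 − 1.282 × 7.5223) = −(-2.1293) = 2.1293%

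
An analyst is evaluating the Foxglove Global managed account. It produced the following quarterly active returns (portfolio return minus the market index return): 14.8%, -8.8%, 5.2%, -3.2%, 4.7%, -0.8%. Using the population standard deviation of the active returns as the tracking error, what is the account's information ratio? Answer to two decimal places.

Mean return r̄ = 11.90 / 6 = 1.9833%
Σ(r − r̄)² = (14.8 − 1.9833)² + (-8.8 − 1.9833)² + (5.2 − 1.9833)² + … = 332.8883
population σ = √(332.8883 / 6) = √55.4814 = 7.4486%
IR = r̄ / tracking error = 1.9833 / 7.4486 = 0.2663

0.27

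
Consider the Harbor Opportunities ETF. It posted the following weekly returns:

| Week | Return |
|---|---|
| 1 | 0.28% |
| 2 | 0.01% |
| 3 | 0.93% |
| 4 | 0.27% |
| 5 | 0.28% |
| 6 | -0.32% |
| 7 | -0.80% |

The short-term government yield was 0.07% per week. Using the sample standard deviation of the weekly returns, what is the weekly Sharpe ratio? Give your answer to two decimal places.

Mean return r̄ = 0.650 / 7 = 0.0929%
Σ(r − r̄)² = 1.7767; sample σ = √(1.7767/6) = 0.5442%
Sharpe = (r̄ − rf) / σ = (0.0929 − 0.07) / 0.5442 = 0.0229 / 0.5442 = 0.0421

0.04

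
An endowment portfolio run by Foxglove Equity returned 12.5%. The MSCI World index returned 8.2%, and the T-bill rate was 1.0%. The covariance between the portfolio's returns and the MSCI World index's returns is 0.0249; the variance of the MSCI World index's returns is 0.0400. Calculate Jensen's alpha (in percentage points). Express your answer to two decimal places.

7.02

β = Cov / Var = 0.0249 / 0.0400 = 0.6225
E[R] = Rf + β(Rm − Rf) = 1.0% + 0.6225 × (8.2% − 1.0%) = 5.4820%
α = Rp − E[R] = 12.5% − 5.4820% = 7.0180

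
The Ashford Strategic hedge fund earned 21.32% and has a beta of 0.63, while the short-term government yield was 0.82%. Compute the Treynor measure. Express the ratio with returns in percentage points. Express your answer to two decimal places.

32.54

Treynor = (Rp − Rf) / β = (21.32% − 0.82%) / 0.63 = 20.50 / 0.63 = 32.5397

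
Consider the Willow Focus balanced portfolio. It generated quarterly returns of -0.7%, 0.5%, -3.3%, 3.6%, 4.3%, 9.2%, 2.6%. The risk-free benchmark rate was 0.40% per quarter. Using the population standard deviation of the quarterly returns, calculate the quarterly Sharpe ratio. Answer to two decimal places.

r̄ = (-0.7 + 0.5 − 3.3 + 3.6 + 4.3 + 9.2 + 2.6) / 7 = 16.20 / 7 = 2.3143%
Population std dev = √[96.9886 / 7] = 3.7223%
Sharpe = (r̄ − rf) / σ = (2.3143 − 0.4) / 3.7223 = 1.9143 / 3.7223 = 0.5143

0.51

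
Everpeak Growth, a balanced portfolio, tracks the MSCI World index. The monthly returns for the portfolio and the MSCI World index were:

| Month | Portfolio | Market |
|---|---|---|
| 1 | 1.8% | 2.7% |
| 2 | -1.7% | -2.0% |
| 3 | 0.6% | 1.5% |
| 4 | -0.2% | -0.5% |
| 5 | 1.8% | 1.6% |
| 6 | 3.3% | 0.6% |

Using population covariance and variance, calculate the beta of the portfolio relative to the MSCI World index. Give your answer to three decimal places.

r̄p = 0.9333%,  r̄m = 0.6500%
Cov = Σ(rp − r̄p)(rm − r̄m) / 6 = 1.7467
Var(rm) = Σ(rm − r̄m)² / 6 = 2.3625
β = Cov / Var = 1.7467 / 2.3625 = 0.7393

0.739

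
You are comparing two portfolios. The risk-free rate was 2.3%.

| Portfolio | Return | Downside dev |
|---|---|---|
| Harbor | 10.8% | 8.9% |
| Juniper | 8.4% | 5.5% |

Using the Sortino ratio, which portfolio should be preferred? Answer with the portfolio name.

Harbor: Sortino ratio = (10.8% − 2.3%) / 8.9% = 0.955
Juniper: Sortino ratio = (8.4% − 2.3%) / 5.5% = 1.109
Highest: Juniper (1.109).

Juniper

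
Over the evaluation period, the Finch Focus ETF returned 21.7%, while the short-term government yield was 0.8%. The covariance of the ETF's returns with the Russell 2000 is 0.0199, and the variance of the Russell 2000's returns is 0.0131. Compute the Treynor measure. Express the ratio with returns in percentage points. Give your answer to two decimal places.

β = Cov / Var = 0.0199 / 0.0131 = 1.5191
Treynor = (Rp − Rf) / β = (21.7% − 0.8%) / 1.5191 = 20.90 / 1.5191 = 13.7581

13.76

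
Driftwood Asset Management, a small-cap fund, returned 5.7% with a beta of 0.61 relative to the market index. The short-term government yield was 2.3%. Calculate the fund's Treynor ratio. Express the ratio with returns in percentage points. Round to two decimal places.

5.57

Treynor = (Rp − Rf) / β = (5.7% − 2.3%) / 0.61 = 3.40 / 0.61 = 5.5738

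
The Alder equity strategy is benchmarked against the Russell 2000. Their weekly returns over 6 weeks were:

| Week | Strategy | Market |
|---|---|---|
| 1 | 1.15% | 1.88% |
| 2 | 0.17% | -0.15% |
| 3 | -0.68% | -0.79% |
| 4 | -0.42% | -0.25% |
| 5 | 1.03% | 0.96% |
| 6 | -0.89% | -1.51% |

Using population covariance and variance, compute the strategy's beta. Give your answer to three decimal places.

0.686

r̄p = 0.0600%,  r̄m = 0.0233%
Cov = Σ(rp − r̄p)(rm − r̄m) / 6 = 0.8505
Var(rm) = Σ(rm − r̄m)² / 6 = 1.2403
β = Cov / Var = 0.8505 / 1.2403 = 0.6857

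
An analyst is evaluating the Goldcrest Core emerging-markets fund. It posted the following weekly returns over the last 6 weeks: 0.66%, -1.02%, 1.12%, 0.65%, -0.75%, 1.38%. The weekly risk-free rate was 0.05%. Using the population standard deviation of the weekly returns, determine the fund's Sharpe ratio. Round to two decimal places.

r̄ = (0.66 − 1.02 + 1.12 + 0.65 − 0.75 + 1.38) / 6 = 2.040 / 6 = 0.3400%
Σ(r − r̄)² = (0.66 − 0.3400)² + (-1.02 − 0.3400)² + … = 4.9262
population σ = √(4.9262 / 6) = √0.8210 = 0.9061%
Sharpe = (r̄ − rf) / σ = (0.3400 − 0.05) / 0.9061 = 0.2900 / 0.9061 = 0.3201

0.32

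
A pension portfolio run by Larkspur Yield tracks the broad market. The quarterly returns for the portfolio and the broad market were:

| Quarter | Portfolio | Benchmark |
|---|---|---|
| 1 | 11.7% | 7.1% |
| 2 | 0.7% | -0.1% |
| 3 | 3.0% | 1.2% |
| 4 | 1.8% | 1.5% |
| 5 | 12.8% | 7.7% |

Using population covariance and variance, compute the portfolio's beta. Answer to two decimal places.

r̄p = 6.0000%,  r̄m = 3.4800%
Cov = Σ(rp − r̄p)(rm − r̄m) / 5 = 16.6920
Var(rm) = Σ(rm − r̄m)² / 5 = 10.5696
β = Cov / Var = 16.6920 / 10.5696 = 1.5792

1.58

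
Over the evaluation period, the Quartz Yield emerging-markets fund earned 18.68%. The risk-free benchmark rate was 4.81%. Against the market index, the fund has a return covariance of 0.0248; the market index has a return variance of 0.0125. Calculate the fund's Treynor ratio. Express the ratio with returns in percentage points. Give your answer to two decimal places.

β = Cov / Var = 0.0248 / 0.0125 = 1.9840
Treynor = (Rp − Rf) / β = (18.68% − 4.81%) / 1.9840 = 13.87 / 1.9840 = 6.9909

6.99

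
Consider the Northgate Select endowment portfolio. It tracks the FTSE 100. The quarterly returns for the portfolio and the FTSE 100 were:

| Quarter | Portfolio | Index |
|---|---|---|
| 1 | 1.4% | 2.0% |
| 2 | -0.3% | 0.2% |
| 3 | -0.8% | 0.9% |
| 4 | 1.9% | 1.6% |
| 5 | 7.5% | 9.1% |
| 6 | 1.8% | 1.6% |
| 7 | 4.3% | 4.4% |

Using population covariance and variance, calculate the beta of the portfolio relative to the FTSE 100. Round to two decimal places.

r̄p = 2.2571%,  r̄m = 2.8286%
Cov = Σ(rp − r̄p)(rm − r̄m) / 7 = 7.2027
Var(rm) = Σ(rm − r̄m)² / 7 = 8.0192
β = Cov / Var = 7.2027 / 8.0192 = 0.8982

0.90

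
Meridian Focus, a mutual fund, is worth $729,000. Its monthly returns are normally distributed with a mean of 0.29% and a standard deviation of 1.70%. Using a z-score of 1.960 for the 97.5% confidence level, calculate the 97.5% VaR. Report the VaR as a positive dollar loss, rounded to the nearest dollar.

$22,176

Return at the 97.5% tail: μ − z·σ = 0.29% − 1.960 × 1.70% = 0.29 − 3.3320 = -3.0420%
VaR = −(-3.0420%) × $729,000 = 3.0420% × $729,000 = $22,176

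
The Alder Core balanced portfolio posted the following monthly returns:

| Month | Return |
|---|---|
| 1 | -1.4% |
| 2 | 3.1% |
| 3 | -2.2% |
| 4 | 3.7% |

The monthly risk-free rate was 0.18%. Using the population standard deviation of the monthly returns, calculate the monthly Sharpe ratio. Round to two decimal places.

0.24

Mean return r̄ = 3.20 / 4 = 0.8000%
Population std dev = √[27.5400 / 4] = 2.6239%
Sharpe = (r̄ − rf) / σ = (0.8000 − 0.18) / 2.6239 = 0.6200 / 2.6239 = 0.2363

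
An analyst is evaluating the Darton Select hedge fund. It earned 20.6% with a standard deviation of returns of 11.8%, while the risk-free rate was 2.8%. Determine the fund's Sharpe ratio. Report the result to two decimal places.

1.51

Sharpe = (Rp − Rf) / σp = (20.6% − 2.8%) / 11.8% = 17.80% / 11.8% = 1.5085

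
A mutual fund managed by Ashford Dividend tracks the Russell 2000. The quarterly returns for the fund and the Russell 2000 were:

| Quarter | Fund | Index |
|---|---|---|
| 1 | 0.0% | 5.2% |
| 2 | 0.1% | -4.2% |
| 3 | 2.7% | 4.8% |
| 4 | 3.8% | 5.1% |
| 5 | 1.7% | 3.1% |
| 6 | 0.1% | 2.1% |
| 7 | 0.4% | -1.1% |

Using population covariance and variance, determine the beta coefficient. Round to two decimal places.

r̄p = 1.2571%,  r̄m = 2.1429%
Cov = Σ(rp − r̄p)(rm − r̄m) / 7 = 2.5861
Var(rm) = Σ(rm − r̄m)² / 7 = 10.9739
β = Cov / Var = 2.5861 / 10.9739 = 0.2357

0.24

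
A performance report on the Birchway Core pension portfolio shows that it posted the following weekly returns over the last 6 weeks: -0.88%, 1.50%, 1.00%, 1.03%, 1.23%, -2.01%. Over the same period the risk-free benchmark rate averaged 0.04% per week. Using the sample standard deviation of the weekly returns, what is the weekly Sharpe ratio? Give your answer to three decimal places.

Mean return r̄ = 1.870 / 6 = 0.3117%
Σ(r − r̄)² = (-0.88 − 0.3117)² + (1.5 − 0.3117)² + … = 10.0555
σ = √[10.0555 / 5] = 1.4181%
Sharpe = (r̄ − rf) / σ = (0.3117 − 0.04) / 1.4181 = 0.2717 / 1.4181 = 0.1916

0.192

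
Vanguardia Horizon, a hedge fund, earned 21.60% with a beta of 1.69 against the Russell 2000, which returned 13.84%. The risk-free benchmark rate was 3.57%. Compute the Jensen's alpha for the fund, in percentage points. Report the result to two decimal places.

CAPM expected return = Rf + β(Rm − Rf) = 3.57% + 1.69 × (13.84% − 3.57%) = 3.57 + 1.69 × 10.27 = 20.9263%
Jensen's α = Rp − E[R] = 21.60% − 20.9263% = 0.6737

0.67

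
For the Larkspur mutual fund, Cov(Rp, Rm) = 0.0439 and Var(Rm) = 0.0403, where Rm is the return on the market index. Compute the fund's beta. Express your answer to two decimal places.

1.09

β = Cov(Rp, Rm) / Var(Rm) = 0.0439 / 0.0403 = 1.0893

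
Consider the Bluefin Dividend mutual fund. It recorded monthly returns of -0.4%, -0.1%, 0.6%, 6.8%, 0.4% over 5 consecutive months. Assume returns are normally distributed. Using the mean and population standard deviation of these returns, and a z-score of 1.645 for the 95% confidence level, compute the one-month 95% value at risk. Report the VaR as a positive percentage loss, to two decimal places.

2.97

r̄ = (-0.4 − 0.1 + 0.6 + 6.8 + 0.4) / 5 = 1.4600%
Σ(r − r̄)² = (-0.4 − 1.4600)² + (-0.1 − 1.4600)² + … = 36.2720
population σ = √(36.2720 / 5) = √7.2544 = 2.6934%
VaR = −(r̄ − z·σ) = −(1.4600 − 1.645 × 2.6934) = −(-2.9706) = 2.9706%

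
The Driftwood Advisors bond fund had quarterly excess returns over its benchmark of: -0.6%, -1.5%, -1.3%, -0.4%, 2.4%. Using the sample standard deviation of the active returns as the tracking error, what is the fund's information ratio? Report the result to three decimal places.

-0.179

μ = (-0.6 − 1.5 − 1.3 − 0.4 + 2.4) / 5 = -0.2800%
Σ(r − μ)² = 9.8280; sample σ = √(9.8280/4) = 1.5675%
IR = μ / tracking error = -0.2800 / 1.5675 = -0.1786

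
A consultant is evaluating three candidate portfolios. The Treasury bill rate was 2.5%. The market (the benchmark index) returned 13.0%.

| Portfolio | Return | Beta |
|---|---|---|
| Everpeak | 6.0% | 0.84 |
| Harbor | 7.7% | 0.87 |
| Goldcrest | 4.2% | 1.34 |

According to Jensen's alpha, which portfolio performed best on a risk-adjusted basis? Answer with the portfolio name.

Everpeak: α = 6.0% − [2.5% + 0.84 × (13.0% − 2.5%)] = -5.320
Harbor: α = 7.7% − [2.5% + 0.87 × (13.0% − 2.5%)] = -3.935
Goldcrest: α = 4.2% − [2.5% + 1.34 × (13.0% − 2.5%)] = -12.370
Highest: Harbor (-3.935).

Harbor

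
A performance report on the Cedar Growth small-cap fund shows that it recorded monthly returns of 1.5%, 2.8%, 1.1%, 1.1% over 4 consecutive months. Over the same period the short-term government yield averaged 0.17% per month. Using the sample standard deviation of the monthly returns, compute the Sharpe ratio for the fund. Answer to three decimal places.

1.806

r̄ = (1.5 + 2.8 + 1.1 + 1.1) / 4 = 1.6250%
Sample σ = √[Σ(r − r̄)² / 3] = √[1.9475 / 3] = √0.6492 = 0.8057%
Sharpe = (r̄ − rf) / σ = (1.6250 − 0.17) / 0.8057 = 1.4550 / 0.8057 = 1.8059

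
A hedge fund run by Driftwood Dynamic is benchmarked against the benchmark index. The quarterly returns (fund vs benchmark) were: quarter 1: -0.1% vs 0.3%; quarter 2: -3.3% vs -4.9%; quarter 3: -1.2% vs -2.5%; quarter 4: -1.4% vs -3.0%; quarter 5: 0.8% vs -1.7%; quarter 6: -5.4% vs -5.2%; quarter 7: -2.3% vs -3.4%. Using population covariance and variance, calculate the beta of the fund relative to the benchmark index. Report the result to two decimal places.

r̄p = -1.8429%,  r̄m = -2.9143%
Cov = Σ(rp − r̄p)(rm − r̄m) / 7 = 2.8980
Var(rm) = Σ(rm − r̄m)² / 7 = 3.0555
β = Cov / Var = 2.8980 / 3.0555 = 0.9485

0.95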